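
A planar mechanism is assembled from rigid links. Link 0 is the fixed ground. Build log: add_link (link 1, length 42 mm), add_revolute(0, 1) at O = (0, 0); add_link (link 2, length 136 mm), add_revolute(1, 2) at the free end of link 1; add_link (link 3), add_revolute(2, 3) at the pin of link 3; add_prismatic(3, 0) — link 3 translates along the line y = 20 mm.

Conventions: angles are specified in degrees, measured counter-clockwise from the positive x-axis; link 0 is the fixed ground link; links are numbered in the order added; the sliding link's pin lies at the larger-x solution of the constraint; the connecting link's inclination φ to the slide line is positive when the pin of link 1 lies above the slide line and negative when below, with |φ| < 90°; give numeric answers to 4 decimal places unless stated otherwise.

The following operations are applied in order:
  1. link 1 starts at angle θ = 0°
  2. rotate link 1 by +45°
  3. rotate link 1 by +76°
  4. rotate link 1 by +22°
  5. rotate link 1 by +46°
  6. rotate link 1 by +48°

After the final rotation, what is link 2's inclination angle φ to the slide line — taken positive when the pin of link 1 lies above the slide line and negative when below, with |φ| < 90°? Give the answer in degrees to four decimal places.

geometry: r = 42 mm, L = 136 mm, e = 20 mm; θ starts at 0°
rotate link 1 by +45°: θ ← 0° +45° = 45°
rotate link 1 by +76°: θ ← 45° +76° = 121°
rotate link 1 by +22°: θ ← 121° +22° = 143°
rotate link 1 by +46°: θ ← 143° +46° = 189°
rotate link 1 by +48°: θ ← 189° +48° = 237°
h = r sin θ − e = -35.224164 − 20 = -55.224164
sin φ = h / L = -55.224164 / 136 = -0.40606003
φ = arcsin(-0.40606003) = -23.957571°

-23.9576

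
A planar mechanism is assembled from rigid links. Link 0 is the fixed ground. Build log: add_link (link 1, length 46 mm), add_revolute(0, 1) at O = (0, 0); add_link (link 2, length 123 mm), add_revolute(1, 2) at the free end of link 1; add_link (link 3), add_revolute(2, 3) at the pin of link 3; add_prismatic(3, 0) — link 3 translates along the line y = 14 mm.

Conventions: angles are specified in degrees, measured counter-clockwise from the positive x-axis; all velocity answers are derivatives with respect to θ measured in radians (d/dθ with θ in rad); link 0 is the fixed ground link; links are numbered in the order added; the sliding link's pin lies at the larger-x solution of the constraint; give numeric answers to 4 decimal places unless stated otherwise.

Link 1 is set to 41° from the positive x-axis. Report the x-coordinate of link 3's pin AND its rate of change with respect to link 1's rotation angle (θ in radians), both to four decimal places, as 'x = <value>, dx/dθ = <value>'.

geometry: r = 46 mm, L = 123 mm, e = 14 mm
crank pin P = (r cos θ, r sin θ) = (34.716641, 30.178715)
h = r sin θ − e = 30.178715 − 14 = 16.178715
x = r cos θ + √(L² − h²) = 34.716641 + 121.931330 = 156.647970
dx/dθ = −r sin θ − h·r cos θ/√(L² − h²) (θ in radians; h = 16.178715) = -34.785166

x = 156.6480, dx/dθ = -34.7852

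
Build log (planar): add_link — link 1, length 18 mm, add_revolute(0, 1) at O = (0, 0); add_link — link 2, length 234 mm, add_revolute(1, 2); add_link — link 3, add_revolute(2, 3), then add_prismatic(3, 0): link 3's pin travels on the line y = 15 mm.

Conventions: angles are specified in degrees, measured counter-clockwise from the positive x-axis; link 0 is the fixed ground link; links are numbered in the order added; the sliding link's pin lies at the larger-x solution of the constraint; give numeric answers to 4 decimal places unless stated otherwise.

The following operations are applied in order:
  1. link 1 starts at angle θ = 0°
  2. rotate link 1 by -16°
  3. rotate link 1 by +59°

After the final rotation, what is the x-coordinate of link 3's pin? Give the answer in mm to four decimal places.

geometry: r = 18 mm, L = 234 mm, e = 15 mm; θ starts at 0°
rotate link 1 by -16°: θ ← 0° -16° = -16°
rotate link 1 by +59°: θ ← -16° +59° = 43°
crank pin P = (r cos θ, r sin θ) = (13.164367, 12.275970)
h = r sin θ − e = 12.275970 − 15 = -2.724030
x = r cos θ + √(L² − h²) = 13.164367 + 233.984144 = 247.148511

247.1485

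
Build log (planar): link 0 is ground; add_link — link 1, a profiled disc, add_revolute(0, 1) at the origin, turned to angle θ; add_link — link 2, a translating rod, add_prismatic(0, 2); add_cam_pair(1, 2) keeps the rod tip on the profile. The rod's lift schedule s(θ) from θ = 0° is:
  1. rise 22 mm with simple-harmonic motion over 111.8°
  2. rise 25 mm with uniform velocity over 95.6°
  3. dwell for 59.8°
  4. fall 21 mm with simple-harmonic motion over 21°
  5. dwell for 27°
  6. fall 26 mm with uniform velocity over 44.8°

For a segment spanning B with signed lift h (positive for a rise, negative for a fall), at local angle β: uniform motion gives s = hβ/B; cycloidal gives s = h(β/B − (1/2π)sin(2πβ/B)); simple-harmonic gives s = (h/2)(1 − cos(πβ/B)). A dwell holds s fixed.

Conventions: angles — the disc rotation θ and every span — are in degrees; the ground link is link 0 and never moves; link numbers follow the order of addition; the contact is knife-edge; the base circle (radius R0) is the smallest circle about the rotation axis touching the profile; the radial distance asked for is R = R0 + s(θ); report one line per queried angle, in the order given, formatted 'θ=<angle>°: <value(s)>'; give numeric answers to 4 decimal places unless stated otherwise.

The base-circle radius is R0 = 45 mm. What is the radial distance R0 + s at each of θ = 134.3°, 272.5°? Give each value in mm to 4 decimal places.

seg 1 [0°–111.8°] simple-harmonic, h=22: full span → s += 22 → s = 22.0000
seg 2 [111.8°–207.4°] uniform, h=25: θ=134.3° here. β=22.5, B=95.6. 25·22.5/95.6 = 5.8839 → s = 27.8839
seg 2 [111.8°–207.4°] uniform, h=25: full span → s += 25 → s = 47.0000
seg 3 [207.4°–267.2°] dwell: s stays 47.0000
seg 4 [267.2°–288.2°] simple-harmonic, h=-21: θ=272.5° here. β=5.3, B=21. -21/2·(1 − cos(π·0.2524)) = -3.1311 → s = 43.8689
θ=134.3°: R = R0 + s = 45 + 27.8839 = 72.8839
θ=272.5°: R = R0 + s = 45 + 43.8689 = 88.8689

θ=134.3°: 72.8839
θ=272.5°: 88.8689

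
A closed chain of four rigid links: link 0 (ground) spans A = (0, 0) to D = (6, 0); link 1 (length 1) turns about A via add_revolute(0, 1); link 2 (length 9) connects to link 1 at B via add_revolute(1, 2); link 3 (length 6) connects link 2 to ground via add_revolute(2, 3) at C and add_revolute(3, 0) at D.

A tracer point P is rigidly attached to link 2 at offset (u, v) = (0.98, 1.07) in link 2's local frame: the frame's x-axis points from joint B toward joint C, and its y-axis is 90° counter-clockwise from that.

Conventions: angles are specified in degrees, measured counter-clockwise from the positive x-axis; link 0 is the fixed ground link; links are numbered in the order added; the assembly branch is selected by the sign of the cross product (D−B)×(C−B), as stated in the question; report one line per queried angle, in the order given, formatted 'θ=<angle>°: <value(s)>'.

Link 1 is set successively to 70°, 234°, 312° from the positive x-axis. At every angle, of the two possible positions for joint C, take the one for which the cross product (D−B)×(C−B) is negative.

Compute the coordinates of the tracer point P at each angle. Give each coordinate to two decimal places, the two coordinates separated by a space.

A=(0,0), D=(6.00,0)
θ=70°: B = A + 1.00·(cos70°, sin70°) = (0.3420, 0.9397)
θ=70°: |BD| = 5.7355
θ=70°: circle(B,9.00) ∩ circle(D,6.00): a=6.7907, h=5.9065
θ=70°:   candidates: C₊=(8.0087,5.6538) cross=33.877; C₋=(6.0732,-5.9996) cross=-33.877
θ=70°:   branch - wants cross < 0 → take C=(6.0732,-5.9996) (cross=-33.877)
θ=70°: ex = (C−B)/|BC| = (0.6368,-0.7710); ey = (0.7710,0.6368)
θ=70°: P = B + 0.98·ex + 1.07·ey = (1.7911,0.8655)
θ=234°: B = A + 1.00·(cos234°, sin234°) = (-0.5878, -0.8090)
θ=234°: |BD| = 6.6373
θ=234°: circle(B,9.00) ∩ circle(D,6.00): a=6.7086, h=5.9996
θ=234°:   candidates: C₊=(5.3395,5.9635) cross=39.821; C₋=(6.8021,-5.9461) cross=-39.821
θ=234°:   branch - wants cross < 0 → take C=(6.8021,-5.9461) (cross=-39.821)
θ=234°: ex = (C−B)/|BC| = (0.8211,-0.5708); ey = (0.5708,0.8211)
θ=234°: P = B + 0.98·ex + 1.07·ey = (0.8276,-0.4898)
θ=312°: B = A + 1.00·(cos312°, sin312°) = (0.6691, -0.7431)
θ=312°: |BD| = 5.3824
θ=312°: circle(B,9.00) ∩ circle(D,6.00): a=6.8715, h=5.8123
θ=312°:   candidates: C₊=(6.6723,5.9622) cross=31.284; C₋=(8.2773,-5.5510) cross=-31.284
θ=312°:   branch - wants cross < 0 → take C=(8.2773,-5.5510) (cross=-31.284)
θ=312°: ex = (C−B)/|BC| = (0.8454,-0.5342); ey = (0.5342,0.8454)
θ=312°: P = B + 0.98·ex + 1.07·ey = (2.0692,-0.3621)

θ=70°: 1.79 0.87
θ=234°: 0.83 -0.49
θ=312°: 2.07 -0.36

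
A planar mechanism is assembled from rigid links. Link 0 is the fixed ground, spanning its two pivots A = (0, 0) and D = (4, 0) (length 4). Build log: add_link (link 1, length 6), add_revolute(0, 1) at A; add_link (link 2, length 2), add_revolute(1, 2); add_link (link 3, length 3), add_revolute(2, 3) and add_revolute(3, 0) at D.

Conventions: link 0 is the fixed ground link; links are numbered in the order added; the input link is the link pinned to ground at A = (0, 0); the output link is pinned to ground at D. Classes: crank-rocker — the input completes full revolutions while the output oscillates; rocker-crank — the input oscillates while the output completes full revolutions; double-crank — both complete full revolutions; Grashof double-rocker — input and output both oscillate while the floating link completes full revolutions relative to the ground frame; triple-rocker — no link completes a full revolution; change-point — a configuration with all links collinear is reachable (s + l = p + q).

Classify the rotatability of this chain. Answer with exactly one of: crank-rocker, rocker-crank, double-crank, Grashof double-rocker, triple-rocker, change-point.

lengths: ground=4, input=6, coupler=2, output=3
sorted: s=2 (shortest), l=6 (longest), p+q=7
s + l = 8 vs p + q = 7
s + l > p + q → non-Grashof → no link fully rotates → triple-rocker

triple-rocker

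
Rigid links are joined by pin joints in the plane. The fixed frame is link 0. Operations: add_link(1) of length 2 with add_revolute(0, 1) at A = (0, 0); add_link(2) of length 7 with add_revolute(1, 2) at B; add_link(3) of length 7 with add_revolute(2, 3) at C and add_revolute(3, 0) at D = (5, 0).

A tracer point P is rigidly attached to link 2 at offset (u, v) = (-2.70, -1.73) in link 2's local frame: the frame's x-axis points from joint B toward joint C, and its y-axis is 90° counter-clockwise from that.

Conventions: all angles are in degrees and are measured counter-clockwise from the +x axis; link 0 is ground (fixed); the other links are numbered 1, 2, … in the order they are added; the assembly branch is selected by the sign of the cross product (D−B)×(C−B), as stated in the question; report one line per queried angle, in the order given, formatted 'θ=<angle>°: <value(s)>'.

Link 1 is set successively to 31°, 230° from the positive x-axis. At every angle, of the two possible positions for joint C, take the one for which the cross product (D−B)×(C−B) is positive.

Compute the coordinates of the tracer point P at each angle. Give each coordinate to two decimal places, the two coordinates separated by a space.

A=(0,0), D=(5.00,0)
θ=31°: B = A + 2.00·(cos31°, sin31°) = (1.7143, 1.0301)
θ=31°: |BD| = 3.4433
θ=31°: circle(B,7.00) ∩ circle(D,7.00): a=1.7217, h=6.7850
θ=31°:   candidates: C₊=(5.3869,6.9893) cross=23.363; C₋=(1.3274,-5.9592) cross=-23.363
θ=31°:   branch + wants cross > 0 → take C=(5.3869,6.9893) (cross=23.363)
θ=31°: ex = (C−B)/|BC| = (0.5247,0.8513); ey = (-0.8513,0.5247)
θ=31°: P = B + -2.70·ex + -1.73·ey = (1.7706,-2.1761)
θ=230°: B = A + 2.00·(cos230°, sin230°) = (-1.2856, -1.5321)
θ=230°: |BD| = 6.4696
θ=230°: circle(B,7.00) ∩ circle(D,7.00): a=3.2348, h=6.2077
θ=230°:   candidates: C₊=(0.3871,5.2651) cross=40.162; C₋=(3.3273,-6.7972) cross=-40.162
θ=230°:   branch + wants cross > 0 → take C=(0.3871,5.2651) (cross=40.162)
θ=230°: ex = (C−B)/|BC| = (0.2390,0.9710); ey = (-0.9710,0.2390)
θ=230°: P = B + -2.70·ex + -1.73·ey = (-0.2509,-4.5673)

θ=31°: 1.77 -2.18
θ=230°: -0.25 -4.57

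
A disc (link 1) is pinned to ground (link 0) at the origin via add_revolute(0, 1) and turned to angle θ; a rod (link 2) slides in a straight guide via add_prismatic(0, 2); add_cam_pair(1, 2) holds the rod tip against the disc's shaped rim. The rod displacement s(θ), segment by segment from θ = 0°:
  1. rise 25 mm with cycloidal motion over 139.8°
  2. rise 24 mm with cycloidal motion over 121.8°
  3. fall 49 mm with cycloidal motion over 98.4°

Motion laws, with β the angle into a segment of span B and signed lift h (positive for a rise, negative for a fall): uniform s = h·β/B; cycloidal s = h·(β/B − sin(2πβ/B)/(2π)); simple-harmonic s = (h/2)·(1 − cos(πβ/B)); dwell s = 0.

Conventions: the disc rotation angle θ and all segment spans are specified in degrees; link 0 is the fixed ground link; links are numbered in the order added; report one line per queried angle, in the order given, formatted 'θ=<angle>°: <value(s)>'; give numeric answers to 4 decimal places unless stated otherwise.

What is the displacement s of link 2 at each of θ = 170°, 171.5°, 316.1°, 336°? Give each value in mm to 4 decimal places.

segment 1 (0° to 139.8°, cycloidal, h = 25) is passed completely: s = 0.0000 + (25) = 25.0000
θ = 170° falls in segment 2 (139.8° to 261.6°, cycloidal, h = 24): β = 170 − 139.8 = 30.2°, B = 121.8°; Δs = 24·(0.2479 − sin(2π·0.2479)/(2π)) = 2.1313; s = 25.0000 + 2.1313 = 27.1313
θ = 171.5° falls in segment 2 (139.8° to 261.6°, cycloidal, h = 24): β = 171.5 − 139.8 = 31.7°, B = 121.8°; Δs = 24·(0.2603 − sin(2π·0.2603)/(2π)) = 2.4345; s = 25.0000 + 2.4345 = 27.4345
segment 2 (139.8° to 261.6°, cycloidal, h = 24) is passed completely: s = 25.0000 + (24) = 49.0000
θ = 316.1° falls in segment 3 (261.6° to 360°, cycloidal, h = -49): β = 316.1 − 261.6 = 54.5°, B = 98.4°; Δs = -49·(0.5539 − sin(2π·0.5539)/(2π)) = -29.7284; s = 49.0000 − 29.7284 = 19.2716
θ = 336° falls in segment 3 (261.6° to 360°, cycloidal, h = -49): β = 336 − 261.6 = 74.4°, B = 98.4°; Δs = -49·(0.7561 − sin(2π·0.7561)/(2π)) = -44.8416; s = 49.0000 − 44.8416 = 4.1584

θ=170°: 27.1313
θ=171.5°: 27.4345
θ=316.1°: 19.2716
θ=336°: 4.1584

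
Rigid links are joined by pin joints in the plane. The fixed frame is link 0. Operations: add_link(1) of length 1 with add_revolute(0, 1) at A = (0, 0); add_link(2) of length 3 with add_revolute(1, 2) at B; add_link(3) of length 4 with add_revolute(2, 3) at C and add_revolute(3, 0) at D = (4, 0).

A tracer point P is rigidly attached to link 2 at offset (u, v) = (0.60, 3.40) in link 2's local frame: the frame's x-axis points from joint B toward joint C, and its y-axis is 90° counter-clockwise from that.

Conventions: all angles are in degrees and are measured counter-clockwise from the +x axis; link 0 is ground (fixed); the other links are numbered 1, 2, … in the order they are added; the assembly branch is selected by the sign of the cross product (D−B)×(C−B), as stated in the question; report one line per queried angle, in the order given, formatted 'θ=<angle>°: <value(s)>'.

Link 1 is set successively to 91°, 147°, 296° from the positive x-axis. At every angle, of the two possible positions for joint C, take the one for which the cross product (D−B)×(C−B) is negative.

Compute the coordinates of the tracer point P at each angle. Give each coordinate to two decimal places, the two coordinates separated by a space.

A=(0,0), D=(4.00,0)
θ=91°: B = A + 1.00·(cos91°, sin91°) = (-0.0175, 0.9998)
θ=91°: |BD| = 4.1400
θ=91°: circle(B,3.00) ∩ circle(D,4.00): a=1.2246, h=2.7387
θ=91°:   candidates: C₊=(1.8323,3.3617) cross=11.338; C₋=(0.5095,-1.9535) cross=-11.338
θ=91°:   branch - wants cross < 0 → take C=(0.5095,-1.9535) (cross=-11.338)
θ=91°: ex = (C−B)/|BC| = (0.1756,-0.9845); ey = (0.9845,0.1756)
θ=91°: P = B + 0.60·ex + 3.40·ey = (3.4351,1.0064)
θ=147°: B = A + 1.00·(cos147°, sin147°) = (-0.8387, 0.5446)
θ=147°: |BD| = 4.8692
θ=147°: circle(B,3.00) ∩ circle(D,4.00): a=1.7158, h=2.4609
θ=147°:   candidates: C₊=(1.1416,2.7982) cross=11.983; C₋=(0.5911,-2.0927) cross=-11.983
θ=147°:   branch - wants cross < 0 → take C=(0.5911,-2.0927) (cross=-11.983)
θ=147°: ex = (C−B)/|BC| = (0.4766,-0.8791); ey = (0.8791,0.4766)
θ=147°: P = B + 0.60·ex + 3.40·ey = (2.4363,1.6376)
θ=296°: B = A + 1.00·(cos296°, sin296°) = (0.4384, -0.8988)
θ=296°: |BD| = 3.6733
θ=296°: circle(B,3.00) ∩ circle(D,4.00): a=0.8838, h=2.8669
θ=296°:   candidates: C₊=(0.5938,2.0972) cross=10.531; C₋=(1.9968,-3.4623) cross=-10.531
θ=296°:   branch - wants cross < 0 → take C=(1.9968,-3.4623) (cross=-10.531)
θ=296°: ex = (C−B)/|BC| = (0.5195,-0.8545); ey = (0.8545,0.5195)
θ=296°: P = B + 0.60·ex + 3.40·ey = (3.6553,0.3547)

θ=91°: 3.44 1.01
θ=147°: 2.44 1.64
θ=296°: 3.66 0.35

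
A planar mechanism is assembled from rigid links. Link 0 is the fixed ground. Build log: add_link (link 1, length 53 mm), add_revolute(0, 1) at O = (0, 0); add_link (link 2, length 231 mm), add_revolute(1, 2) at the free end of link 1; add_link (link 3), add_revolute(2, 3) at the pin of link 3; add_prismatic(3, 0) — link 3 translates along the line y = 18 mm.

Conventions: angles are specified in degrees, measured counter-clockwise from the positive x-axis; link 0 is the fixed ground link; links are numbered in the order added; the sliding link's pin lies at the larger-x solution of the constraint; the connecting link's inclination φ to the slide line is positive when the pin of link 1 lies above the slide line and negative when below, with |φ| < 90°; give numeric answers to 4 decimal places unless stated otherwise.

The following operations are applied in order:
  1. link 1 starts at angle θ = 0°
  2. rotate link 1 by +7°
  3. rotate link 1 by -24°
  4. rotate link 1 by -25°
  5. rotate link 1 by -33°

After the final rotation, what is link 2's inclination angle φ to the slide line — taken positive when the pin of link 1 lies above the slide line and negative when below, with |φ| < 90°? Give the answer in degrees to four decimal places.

geometry: r = 53 mm, L = 231 mm, e = 18 mm; θ starts at 0°
rotate link 1 by +7°: θ ← 0° +7° = 7°
rotate link 1 by -24°: θ ← 7° -24° = -17°
rotate link 1 by -25°: θ ← -17° -25° = -42°
rotate link 1 by -33°: θ ← -42° -33° = -75°
h = r sin θ − e = -51.194069 − 18 = -69.194069
sin φ = h / L = -69.194069 / 231 = -0.29954142
φ = arcsin(-0.29954142) = -17.430062°

-17.4301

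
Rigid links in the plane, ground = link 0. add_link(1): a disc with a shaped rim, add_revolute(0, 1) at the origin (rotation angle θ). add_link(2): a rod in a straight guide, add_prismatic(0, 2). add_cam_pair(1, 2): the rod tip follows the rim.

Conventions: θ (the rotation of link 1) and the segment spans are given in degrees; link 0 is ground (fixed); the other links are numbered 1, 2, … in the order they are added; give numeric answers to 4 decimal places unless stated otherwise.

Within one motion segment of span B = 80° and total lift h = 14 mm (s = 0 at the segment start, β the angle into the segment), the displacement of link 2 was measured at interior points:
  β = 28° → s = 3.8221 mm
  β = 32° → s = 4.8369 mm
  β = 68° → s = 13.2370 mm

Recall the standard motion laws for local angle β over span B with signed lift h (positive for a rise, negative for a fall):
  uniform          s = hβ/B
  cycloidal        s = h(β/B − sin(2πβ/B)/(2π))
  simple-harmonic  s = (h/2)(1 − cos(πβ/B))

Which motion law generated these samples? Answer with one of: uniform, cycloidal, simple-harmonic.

candidates at β/B = r: uniform s = h·r (linear in β); cycloidal s = h·(r − sin(2πr)/(2π)); simple-harmonic s = (h/2)(1 − cos(πr))
β=28°: printed 3.8221 | uniform 4.9000, cycloidal 3.0974, simple-harmonic 3.8221
β=32°: printed 4.8369 | uniform 5.6000, cycloidal 4.2903, simple-harmonic 4.8369
β=68°: printed 13.2370 | uniform 11.9000, cycloidal 13.7026, simple-harmonic 13.2370
only one law matches every sample → simple-harmonic

simple-harmonic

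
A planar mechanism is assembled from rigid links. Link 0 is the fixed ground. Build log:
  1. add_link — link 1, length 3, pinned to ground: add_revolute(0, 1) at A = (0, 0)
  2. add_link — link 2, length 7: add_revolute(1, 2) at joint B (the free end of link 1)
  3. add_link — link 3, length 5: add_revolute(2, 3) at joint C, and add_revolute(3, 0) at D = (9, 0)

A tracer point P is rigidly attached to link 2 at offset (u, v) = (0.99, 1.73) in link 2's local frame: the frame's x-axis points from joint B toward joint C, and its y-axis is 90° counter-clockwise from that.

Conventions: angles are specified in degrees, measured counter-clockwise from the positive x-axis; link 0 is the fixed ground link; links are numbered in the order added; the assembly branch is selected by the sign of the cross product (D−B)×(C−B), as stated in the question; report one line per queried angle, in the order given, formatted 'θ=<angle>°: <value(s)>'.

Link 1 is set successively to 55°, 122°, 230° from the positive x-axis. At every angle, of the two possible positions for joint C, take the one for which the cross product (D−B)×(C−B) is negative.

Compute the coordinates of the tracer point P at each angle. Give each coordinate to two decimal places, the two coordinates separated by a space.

A=(0,0), D=(9.00,0)
θ=55°: B = A + 3.00·(cos55°, sin55°) = (1.7207, 2.4575)
θ=55°: |BD| = 7.6829
θ=55°: circle(B,7.00) ∩ circle(D,5.00): a=5.4034, h=4.4501
θ=55°:   candidates: C₊=(8.2636,4.9455) cross=34.190; C₋=(5.4168,-3.4872) cross=-34.190
θ=55°:   branch - wants cross < 0 → take C=(5.4168,-3.4872) (cross=-34.190)
θ=55°: ex = (C−B)/|BC| = (0.5280,-0.8492); ey = (0.8492,0.5280)
θ=55°: P = B + 0.99·ex + 1.73·ey = (3.7126,2.5302)
θ=122°: B = A + 3.00·(cos122°, sin122°) = (-1.5898, 2.5441)
θ=122°: |BD| = 10.8911
θ=122°: circle(B,7.00) ∩ circle(D,5.00): a=6.5474, h=2.4763
θ=122°:   candidates: C₊=(5.3549,3.4225) cross=26.970; C₋=(4.1980,-1.3931) cross=-26.970
θ=122°:   branch - wants cross < 0 → take C=(4.1980,-1.3931) (cross=-26.970)
θ=122°: ex = (C−B)/|BC| = (0.8268,-0.5625); ey = (0.5625,0.8268)
θ=122°: P = B + 0.99·ex + 1.73·ey = (0.2019,3.4177)
θ=230°: B = A + 3.00·(cos230°, sin230°) = (-1.9284, -2.2981)
θ=230°: |BD| = 11.1674
θ=230°: circle(B,7.00) ∩ circle(D,5.00): a=6.6583, h=2.1605
θ=230°:   candidates: C₊=(4.1428,1.1863) cross=24.127; C₋=(5.0320,-3.0422) cross=-24.127
θ=230°:   branch - wants cross < 0 → take C=(5.0320,-3.0422) (cross=-24.127)
θ=230°: ex = (C−B)/|BC| = (0.9943,-0.1063); ey = (0.1063,0.9943)
θ=230°: P = B + 0.99·ex + 1.73·ey = (-0.7601,-0.6832)

θ=55°: 3.71 2.53
θ=122°: 0.20 3.42
θ=230°: -0.76 -0.68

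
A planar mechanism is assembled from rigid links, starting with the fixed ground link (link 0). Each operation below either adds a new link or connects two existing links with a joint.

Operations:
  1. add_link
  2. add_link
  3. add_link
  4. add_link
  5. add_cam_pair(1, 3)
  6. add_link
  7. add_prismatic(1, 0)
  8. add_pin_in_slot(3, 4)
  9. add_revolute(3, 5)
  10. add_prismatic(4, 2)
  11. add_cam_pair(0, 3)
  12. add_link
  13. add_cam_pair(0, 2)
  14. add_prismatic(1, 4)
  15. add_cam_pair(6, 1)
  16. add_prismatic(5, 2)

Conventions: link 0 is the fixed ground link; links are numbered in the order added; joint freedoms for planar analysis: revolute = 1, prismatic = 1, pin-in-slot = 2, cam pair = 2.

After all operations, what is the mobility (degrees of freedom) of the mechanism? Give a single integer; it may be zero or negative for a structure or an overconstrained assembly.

(L,J1,J2)=(1,0,0); link0 fixed
link1: (2,0,0)
link2: (3,0,0)
link3: (4,0,0)
link4: (5,0,0)
C 1-3 [J2]: (5,0,1)
link5: (6,0,1)
P 1-0 [J1]: (6,1,1)
PS 3-4 [J2]: (6,1,2)
R 3-5 [J1]: (6,2,2)
P 4-2 [J1]: (6,3,2)
C 0-3 [J2]: (6,3,3)
link6: (7,3,3)
C 0-2 [J2]: (7,3,4)
P 1-4 [J1]: (7,4,4)
C 6-1 [J2]: (7,4,5)
P 5-2 [J1]: (7,5,5)
Grübler: 3·6 − 2·5 − 5 = 3

M = 3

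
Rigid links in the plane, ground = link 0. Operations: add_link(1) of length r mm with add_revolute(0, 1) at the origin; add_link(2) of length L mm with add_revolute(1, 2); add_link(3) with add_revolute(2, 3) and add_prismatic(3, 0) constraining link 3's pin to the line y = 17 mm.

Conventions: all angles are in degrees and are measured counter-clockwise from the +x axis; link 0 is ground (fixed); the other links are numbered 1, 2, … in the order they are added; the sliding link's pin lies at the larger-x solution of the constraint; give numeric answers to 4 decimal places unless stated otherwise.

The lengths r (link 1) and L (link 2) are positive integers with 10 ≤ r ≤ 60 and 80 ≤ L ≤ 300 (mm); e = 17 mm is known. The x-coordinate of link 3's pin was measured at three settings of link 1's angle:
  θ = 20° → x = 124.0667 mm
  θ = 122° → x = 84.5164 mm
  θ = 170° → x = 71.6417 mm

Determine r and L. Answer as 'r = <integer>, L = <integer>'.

constraint per measurement: (x − r cos θ)² + (r sin θ − e)² = L²
subtracting the θ₁ and θ₂ equations cancels the r² and L² terms:
r = (x₁² − x₂²) / (2[(x₁cos θ₁ + e sin θ₁) − (x₂cos θ₂ + e sin θ₂)]) = 27.0000 → r = 27
L² = (x₁ − r cos θ₁)² + (r sin θ₁ − e)² = 9801.0052 → L = 99.0000 → L = 99
check at θ₃=170°: x = 71.6417 (printed 71.6417) ✓

r = 27, L = 99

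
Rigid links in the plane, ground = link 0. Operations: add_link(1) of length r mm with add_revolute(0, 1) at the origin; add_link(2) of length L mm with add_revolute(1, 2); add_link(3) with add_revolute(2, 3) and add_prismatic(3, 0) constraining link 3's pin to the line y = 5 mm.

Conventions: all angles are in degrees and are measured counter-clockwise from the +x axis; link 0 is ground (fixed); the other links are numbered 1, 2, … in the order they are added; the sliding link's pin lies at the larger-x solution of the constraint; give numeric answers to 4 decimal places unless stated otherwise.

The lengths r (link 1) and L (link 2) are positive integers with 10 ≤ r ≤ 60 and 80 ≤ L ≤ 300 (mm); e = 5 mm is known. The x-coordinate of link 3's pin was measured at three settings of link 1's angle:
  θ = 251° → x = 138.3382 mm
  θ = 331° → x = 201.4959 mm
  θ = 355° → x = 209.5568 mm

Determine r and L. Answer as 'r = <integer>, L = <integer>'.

constraint per measurement: (x − r cos θ)² + (r sin θ − e)² = L²
subtracting the θ₁ and θ₂ equations cancels the r² and L² terms:
r = (x₁² − x₂²) / (2[(x₁cos θ₁ + e sin θ₁) − (x₂cos θ₂ + e sin θ₂)]) = 48.0000 → r = 48
L² = (x₁ − r cos θ₁)² + (r sin θ₁ − e)² = 26244.0037 → L = 162.0000 → L = 162
check at θ₃=355°: x = 209.5568 (printed 209.5568) ✓

r = 48, L = 162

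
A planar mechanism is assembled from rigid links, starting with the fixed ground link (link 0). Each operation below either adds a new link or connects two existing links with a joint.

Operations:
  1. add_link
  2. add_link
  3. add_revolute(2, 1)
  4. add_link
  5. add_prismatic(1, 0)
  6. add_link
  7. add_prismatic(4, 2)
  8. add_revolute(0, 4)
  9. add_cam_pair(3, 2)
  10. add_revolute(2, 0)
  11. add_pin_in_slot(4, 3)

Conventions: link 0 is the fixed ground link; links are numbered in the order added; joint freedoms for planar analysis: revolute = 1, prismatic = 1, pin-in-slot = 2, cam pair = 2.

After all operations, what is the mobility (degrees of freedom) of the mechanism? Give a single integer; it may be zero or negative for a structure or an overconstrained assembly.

ground; <1,0,0>
#1 <2,0,0>
#2 <3,0,0>
R:2↔1 J1 <3,1,0>
#3 <4,1,0>
P:1↔0 J1 <4,2,0>
#4 <5,2,0>
P:4↔2 J1 <5,3,0>
R:0↔4 J1 <5,4,0>
C:3↔2 J2 <5,4,1>
R:2↔0 J1 <5,5,1>
PS:4↔3 J2 <5,5,2>
3×4 − 2×5 − 1×2 = 0

M = 0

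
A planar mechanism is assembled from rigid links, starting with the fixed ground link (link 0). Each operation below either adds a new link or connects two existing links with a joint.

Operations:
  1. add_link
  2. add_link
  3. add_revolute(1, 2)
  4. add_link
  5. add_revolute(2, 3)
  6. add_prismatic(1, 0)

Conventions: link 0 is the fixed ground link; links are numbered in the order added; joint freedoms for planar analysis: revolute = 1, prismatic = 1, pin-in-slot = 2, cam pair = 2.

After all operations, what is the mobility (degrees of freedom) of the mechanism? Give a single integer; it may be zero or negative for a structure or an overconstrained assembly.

(L,J1,J2)=(1,0,0); link0 fixed
link1: (2,0,0)
link2: (3,0,0)
R 1-2 [J1]: (3,1,0)
link3: (4,1,0)
R 2-3 [J1]: (4,2,0)
P 1-0 [J1]: (4,3,0)
Grübler: 3·3 − 2·3 − 0 = 3

M = 3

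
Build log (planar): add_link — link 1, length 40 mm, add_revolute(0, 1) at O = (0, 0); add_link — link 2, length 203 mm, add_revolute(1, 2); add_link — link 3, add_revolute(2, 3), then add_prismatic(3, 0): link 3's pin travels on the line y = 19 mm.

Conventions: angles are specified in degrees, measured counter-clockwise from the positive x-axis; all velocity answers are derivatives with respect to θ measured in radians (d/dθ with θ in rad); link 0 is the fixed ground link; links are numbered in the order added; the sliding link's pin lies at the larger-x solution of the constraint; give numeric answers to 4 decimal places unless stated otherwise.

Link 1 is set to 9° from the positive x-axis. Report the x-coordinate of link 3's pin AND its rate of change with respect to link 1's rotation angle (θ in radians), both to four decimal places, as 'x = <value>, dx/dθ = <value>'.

geometry: r = 40 mm, L = 203 mm, e = 19 mm
crank pin P = (r cos θ, r sin θ) = (39.507534, 6.257379)
h = r sin θ − e = 6.257379 − 19 = -12.742621
x = r cos θ + √(L² − h²) = 39.507534 + 202.599668 = 242.107202
dx/dθ = −r sin θ − h·r cos θ/√(L² − h²) (θ in radians; h = -12.742621) = -3.772530

x = 242.1072, dx/dθ = -3.7725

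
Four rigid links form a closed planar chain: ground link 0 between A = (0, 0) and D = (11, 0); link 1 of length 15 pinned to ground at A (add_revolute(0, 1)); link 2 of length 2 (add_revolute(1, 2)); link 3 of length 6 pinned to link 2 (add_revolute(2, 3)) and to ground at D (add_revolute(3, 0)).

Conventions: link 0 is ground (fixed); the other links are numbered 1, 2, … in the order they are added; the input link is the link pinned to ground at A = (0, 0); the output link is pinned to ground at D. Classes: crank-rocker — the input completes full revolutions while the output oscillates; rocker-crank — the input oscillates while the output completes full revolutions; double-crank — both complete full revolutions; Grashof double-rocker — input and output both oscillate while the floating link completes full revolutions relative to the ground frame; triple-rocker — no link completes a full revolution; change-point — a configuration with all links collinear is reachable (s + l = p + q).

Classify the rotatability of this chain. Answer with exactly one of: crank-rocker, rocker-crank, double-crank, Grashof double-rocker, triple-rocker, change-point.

lengths: ground=11, input=15, coupler=2, output=6
sorted: s=2 (shortest), l=15 (longest), p+q=17
s + l = 17 vs p + q = 17
s + l = p + q → change-point (collinear configuration reachable)

change-point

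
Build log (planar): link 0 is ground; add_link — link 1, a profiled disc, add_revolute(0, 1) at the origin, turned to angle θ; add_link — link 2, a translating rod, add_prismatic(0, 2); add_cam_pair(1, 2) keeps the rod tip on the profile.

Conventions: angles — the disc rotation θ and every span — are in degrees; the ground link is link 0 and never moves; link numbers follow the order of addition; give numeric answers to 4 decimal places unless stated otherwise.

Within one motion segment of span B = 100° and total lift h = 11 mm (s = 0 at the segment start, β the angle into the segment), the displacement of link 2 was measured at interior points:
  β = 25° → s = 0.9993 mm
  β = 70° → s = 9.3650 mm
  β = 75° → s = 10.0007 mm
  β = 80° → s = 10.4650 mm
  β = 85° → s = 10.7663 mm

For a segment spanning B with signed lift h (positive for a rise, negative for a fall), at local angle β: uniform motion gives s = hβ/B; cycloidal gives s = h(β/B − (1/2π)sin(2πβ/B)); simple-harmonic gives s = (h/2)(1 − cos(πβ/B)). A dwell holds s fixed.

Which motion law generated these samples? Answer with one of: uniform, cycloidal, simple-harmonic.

candidates at β/B = r: uniform s = h·r (linear in β); cycloidal s = h·(r − sin(2πr)/(2π)); simple-harmonic s = (h/2)(1 − cos(πr))
β=25°: printed 0.9993 | uniform 2.7500, cycloidal 0.9993, simple-harmonic 1.6109
β=70°: printed 9.3650 | uniform 7.7000, cycloidal 9.3650, simple-harmonic 8.7328
β=75°: printed 10.0007 | uniform 8.2500, cycloidal 10.0007, simple-harmonic 9.3891
β=80°: printed 10.4650 | uniform 8.8000, cycloidal 10.4650, simple-harmonic 9.9496
β=85°: printed 10.7663 | uniform 9.3500, cycloidal 10.7663, simple-harmonic 10.4005
only one law matches every sample → cycloidal

cycloidal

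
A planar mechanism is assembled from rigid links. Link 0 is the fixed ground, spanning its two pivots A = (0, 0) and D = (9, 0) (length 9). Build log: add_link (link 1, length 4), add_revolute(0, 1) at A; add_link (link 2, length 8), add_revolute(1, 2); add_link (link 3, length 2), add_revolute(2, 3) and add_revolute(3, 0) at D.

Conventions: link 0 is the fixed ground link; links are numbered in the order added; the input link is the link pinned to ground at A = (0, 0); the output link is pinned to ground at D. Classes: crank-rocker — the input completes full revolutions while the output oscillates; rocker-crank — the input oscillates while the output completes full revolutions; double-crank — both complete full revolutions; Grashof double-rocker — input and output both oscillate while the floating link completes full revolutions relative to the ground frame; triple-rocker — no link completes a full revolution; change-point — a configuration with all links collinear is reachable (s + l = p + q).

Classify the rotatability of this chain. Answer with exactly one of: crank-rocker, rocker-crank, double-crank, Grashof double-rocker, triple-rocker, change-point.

lengths: ground=9, input=4, coupler=8, output=2
sorted: s=2 (shortest), l=9 (longest), p+q=12
s + l = 11 vs p + q = 12
s + l < p + q (Grashof) with shortest = output link → rocker-crank

rocker-crank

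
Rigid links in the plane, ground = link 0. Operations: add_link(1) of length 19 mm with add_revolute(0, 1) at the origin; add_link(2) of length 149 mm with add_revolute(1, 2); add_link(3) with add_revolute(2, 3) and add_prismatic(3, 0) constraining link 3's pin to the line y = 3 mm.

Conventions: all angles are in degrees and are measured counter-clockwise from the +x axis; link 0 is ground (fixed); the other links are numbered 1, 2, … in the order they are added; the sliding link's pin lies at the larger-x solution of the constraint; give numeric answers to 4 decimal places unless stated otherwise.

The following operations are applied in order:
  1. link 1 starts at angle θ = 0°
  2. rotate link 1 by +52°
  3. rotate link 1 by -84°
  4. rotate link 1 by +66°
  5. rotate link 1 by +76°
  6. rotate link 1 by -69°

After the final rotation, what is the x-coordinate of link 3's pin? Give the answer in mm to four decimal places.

geometry: r = 19 mm, L = 149 mm, e = 3 mm; θ starts at 0°
rotate link 1 by +52°: θ ← 0° +52° = 52°
rotate link 1 by -84°: θ ← 52° -84° = -32°
rotate link 1 by +66°: θ ← -32° +66° = 34°
rotate link 1 by +76°: θ ← 34° +76° = 110°
rotate link 1 by -69°: θ ← 110° -69° = 41°
crank pin P = (r cos θ, r sin θ) = (14.339482, 12.465122)
h = r sin θ − e = 12.465122 − 3 = 9.465122
x = r cos θ + √(L² − h²) = 14.339482 + 148.699063 = 163.038545

163.0385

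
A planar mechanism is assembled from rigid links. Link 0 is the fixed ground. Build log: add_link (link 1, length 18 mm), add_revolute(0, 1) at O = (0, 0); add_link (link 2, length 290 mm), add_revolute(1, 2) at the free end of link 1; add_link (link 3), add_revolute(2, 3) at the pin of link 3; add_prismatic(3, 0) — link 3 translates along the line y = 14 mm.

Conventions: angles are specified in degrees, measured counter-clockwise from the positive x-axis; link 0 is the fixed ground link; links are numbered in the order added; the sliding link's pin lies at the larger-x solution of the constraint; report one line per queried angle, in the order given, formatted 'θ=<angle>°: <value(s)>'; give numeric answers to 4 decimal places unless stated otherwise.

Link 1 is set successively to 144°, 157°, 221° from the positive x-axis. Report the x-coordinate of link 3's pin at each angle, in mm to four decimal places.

geometry: r = 18 mm, L = 290 mm, e = 14 mm
θ=144°: crank pin P = (r cos θ, r sin θ) = (-14.562306, 10.580135)
θ=144°: h = r sin θ − e = 10.580135 − 14 = -3.419865
θ=144°: x = r cos θ + √(L² − h²) = -14.562306 + 289.979835 = 275.417529
θ=157°: crank pin P = (r cos θ, r sin θ) = (-16.569087, 7.033160)
θ=157°: h = r sin θ − e = 7.033160 − 14 = -6.966840
θ=157°: x = r cos θ + √(L² − h²) = -16.569087 + 289.916304 = 273.347216
θ=221°: crank pin P = (r cos θ, r sin θ) = (-13.584772, -11.809063)
θ=221°: h = r sin θ − e = -11.809063 − 14 = -25.809063
θ=221°: x = r cos θ + √(L² − h²) = -13.584772 + 288.849255 = 275.264483

θ=144°: 275.4175
θ=157°: 273.3472
θ=221°: 275.2645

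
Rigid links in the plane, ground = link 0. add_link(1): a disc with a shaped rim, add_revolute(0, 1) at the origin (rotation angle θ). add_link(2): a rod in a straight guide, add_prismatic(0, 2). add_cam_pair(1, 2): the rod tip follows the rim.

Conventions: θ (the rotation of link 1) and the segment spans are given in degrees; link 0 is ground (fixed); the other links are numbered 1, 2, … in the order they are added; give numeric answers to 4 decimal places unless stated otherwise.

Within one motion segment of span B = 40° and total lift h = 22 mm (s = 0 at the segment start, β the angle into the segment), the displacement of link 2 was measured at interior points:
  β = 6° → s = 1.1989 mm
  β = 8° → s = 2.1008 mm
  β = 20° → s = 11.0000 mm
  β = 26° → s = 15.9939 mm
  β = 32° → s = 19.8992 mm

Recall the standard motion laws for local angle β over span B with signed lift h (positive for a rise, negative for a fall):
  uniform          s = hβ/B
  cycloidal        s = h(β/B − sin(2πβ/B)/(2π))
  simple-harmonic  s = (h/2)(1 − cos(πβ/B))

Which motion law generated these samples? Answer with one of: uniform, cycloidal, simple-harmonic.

candidates at β/B = r: uniform s = h·r (linear in β); cycloidal s = h·(r − sin(2πr)/(2π)); simple-harmonic s = (h/2)(1 − cos(πr))
β=6°: printed 1.1989 | uniform 3.3000, cycloidal 0.4673, simple-harmonic 1.1989
β=8°: printed 2.1008 | uniform 4.4000, cycloidal 1.0700, simple-harmonic 2.1008
β=20°: printed 11.0000 | uniform 11.0000, cycloidal 11.0000, simple-harmonic 11.0000
β=26°: printed 15.9939 | uniform 14.3000, cycloidal 17.1327, simple-harmonic 15.9939
β=32°: printed 19.8992 | uniform 17.6000, cycloidal 20.9300, simple-harmonic 19.8992
only one law matches every sample → simple-harmonic

simple-harmonic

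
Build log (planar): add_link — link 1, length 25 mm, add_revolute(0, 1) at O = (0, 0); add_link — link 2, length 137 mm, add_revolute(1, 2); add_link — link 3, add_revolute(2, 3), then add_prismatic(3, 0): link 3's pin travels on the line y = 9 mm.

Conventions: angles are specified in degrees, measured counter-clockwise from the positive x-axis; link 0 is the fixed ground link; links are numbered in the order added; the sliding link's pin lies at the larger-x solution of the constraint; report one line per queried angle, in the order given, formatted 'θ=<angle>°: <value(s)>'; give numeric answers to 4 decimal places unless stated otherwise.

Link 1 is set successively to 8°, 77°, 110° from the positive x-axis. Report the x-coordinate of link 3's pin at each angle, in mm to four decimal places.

geometry: r = 25 mm, L = 137 mm, e = 9 mm
θ=8°: crank pin P = (r cos θ, r sin θ) = (24.756702, 3.479328)
θ=8°: h = r sin θ − e = 3.479328 − 9 = -5.520672
θ=8°: x = r cos θ + √(L² − h²) = 24.756702 + 136.888722 = 161.645424
θ=77°: crank pin P = (r cos θ, r sin θ) = (5.623776, 24.359252)
θ=77°: h = r sin θ − e = 24.359252 − 9 = 15.359252
θ=77°: x = r cos θ + √(L² − h²) = 5.623776 + 136.136304 = 141.760081
θ=110°: crank pin P = (r cos θ, r sin θ) = (-8.550504, 23.492316)
θ=110°: h = r sin θ − e = 23.492316 − 9 = 14.492316
θ=110°: x = r cos θ + √(L² − h²) = -8.550504 + 136.231321 = 127.680817

θ=8°: 161.6454
θ=77°: 141.7601
θ=110°: 127.6808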